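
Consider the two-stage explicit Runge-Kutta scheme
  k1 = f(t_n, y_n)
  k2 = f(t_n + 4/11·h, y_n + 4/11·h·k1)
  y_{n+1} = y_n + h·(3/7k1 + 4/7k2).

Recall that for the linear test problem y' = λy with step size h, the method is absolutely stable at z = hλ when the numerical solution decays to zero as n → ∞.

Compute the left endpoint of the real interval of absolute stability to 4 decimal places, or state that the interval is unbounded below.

On y'=λy, z=hλ:
  k1=λy_n ⇒ h·k1=z·y_n;  k2=λ(1+4/11z)y_n ⇒ h·k2=z(1+4/11z)y_n
  y_{n+1}/y_n = 1 + 3/7z + 4/7z(1+4/11z) = 1 + z + 16/77z²
  so R(z) = 1 + z + 16/77z².

Find x<0 with |R(x)|<1.
x=-0.78: |R|=0.3464
R=1: x+16/77x²=0 ⇒ x=−77/16=-4.8125; min R=1−1/(4·16/77)=-0.2031>−1
Confirm numerically:
  x=-4.670: |R|=0.86172 <1
  x=-4.012: |R|=0.33265 <1
  x=-3.424: |R|=0.01211 <1
  x=-5.357: |R|=1.60611 >1
  x=-5.108: |R|=1.31364 >1
So |R|<1 on (-4.8125, 0).

z* = -4.8125.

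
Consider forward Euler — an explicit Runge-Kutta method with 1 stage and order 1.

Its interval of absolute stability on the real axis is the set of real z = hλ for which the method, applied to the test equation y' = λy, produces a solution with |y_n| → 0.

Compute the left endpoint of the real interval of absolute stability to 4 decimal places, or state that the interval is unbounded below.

Test eqn y'=λy, z=hλ:
  order 1, 1-stage ⇒ R(z)=1+z
  (e.g. R(-0.8)=0.20000, |R|=0.20000)

Need |R(x)|<1, x<0.
x=-0.8: |R|=0.2000
|R(-2.23)|=1.2300 |R(-1.68)|=0.6800 |R(-0.75)|=0.2500
Bisect:
  x_lo=-2.3977 |R|=1.3977  x_hi=-0.1203 |R|=0.8797
  mid=-1.25903 |R|=0.25903 →hi
  mid=-1.82837 |R|=0.82837 →hi
  mid=-2.11304 |R|=1.11304 →lo
  mid=-1.97071 |R|=0.97071 →hi
  mid=-2.04188 |R|=1.04188 →lo
  mid=-2.00629 |R|=1.00629 →lo
  mid=-1.98850 |R|=0.98850 →hi
  mid=-1.99740 |R|=0.99740 →hi
  ...
  [-2.00004,-1.99990] ⇒ x*=-2.0000
So |R|<1 on (-2.0000, 0).

left endpoint -2.0000.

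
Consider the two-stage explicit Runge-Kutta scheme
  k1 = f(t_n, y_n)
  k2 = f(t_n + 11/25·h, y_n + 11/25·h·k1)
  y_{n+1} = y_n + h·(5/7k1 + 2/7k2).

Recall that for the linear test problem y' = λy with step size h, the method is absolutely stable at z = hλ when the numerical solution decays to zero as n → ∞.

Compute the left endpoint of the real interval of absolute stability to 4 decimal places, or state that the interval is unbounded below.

left endpoint -7.9545.

With y'=λy (z=hλ):
  k1=λy_n ⇒ h·k1=z·y_n;  k2=λ(1+11/25z)y_n ⇒ h·k2=z(1+11/25z)y_n
  y_{n+1}/y_n = 1 + 5/7z + 2/7z(1+11/25z) = 1 + z + 22/175z²
  R(z) = 1 + z + 22/175z².

Need |R(x)|<1, x<0.
x=-0.48: |R|=0.5490
R=1: x+22/175x²=0 ⇒ x=−175/22=-7.9545; min R=1−1/(4·22/175)=-0.9886>−1
Confirm numerically:
  x=-5.681: |R|=0.62373 <1
  x=-4.598: |R|=0.94020 <1
  x=-4.546: |R|=0.94797 <1
  x=-3.851: |R|=0.98663 <1
  x=-8.447: |R|=1.52294 >1
  x=-8.310: |R|=1.37134 >1
  x=-8.261: |R|=1.31826 >1
So |R|<1 on (-7.9545, 0).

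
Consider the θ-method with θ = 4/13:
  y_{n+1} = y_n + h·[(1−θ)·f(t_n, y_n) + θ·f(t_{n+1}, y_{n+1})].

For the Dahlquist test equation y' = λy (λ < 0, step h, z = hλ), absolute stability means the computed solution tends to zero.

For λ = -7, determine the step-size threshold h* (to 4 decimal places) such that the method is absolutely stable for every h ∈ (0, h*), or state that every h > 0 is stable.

With y'=λy (z=hλ):
  y_{n+1} = y_n + z·[9/13·y_n + 4/13·y_{n+1}] ⇒ (1 − 4/13z)y_{n+1} = (1 + 9/13z)y_n
  Hence R(z) = (1 + 9/13z)/(1 − 4/13z).

Solve |R(x)|<1 on ℝ⁻.
x=-0.89: |R|=0.3013
R=−1: 1+9/13x = −1+4/13x ⇒ -5/13x=2 ⇒ x=2/(-5/13)=-5.2000
Confirm numerically:
  x=-4.417: |R|=0.87234 <1
  x=-3.283: |R|=0.63321 <1
  x=-2.689: |R|=0.47150 <1
  x=-5.620: |R|=1.05919 >1
  x=-5.494: |R|=1.04203 >1
  x=-5.285: |R|=1.01245 >1
Interval (-5.2000, 0).

(-5.2000,0); λ=-7 ⇒ h* = (26/5)/7 = 0.7429.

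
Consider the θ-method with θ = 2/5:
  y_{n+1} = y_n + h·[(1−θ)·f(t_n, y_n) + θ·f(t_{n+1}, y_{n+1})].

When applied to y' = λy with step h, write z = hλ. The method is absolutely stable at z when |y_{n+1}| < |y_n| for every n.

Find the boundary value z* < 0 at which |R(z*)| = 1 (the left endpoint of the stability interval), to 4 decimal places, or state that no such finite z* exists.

left endpoint -10.0000.

Test eqn y'=λy, z=hλ:
  y_{n+1} = y_n + z·[3/5·y_n + 2/5·y_{n+1}] ⇒ (1 − 2/5z)y_{n+1} = (1 + 3/5z)y_n
  R(z) = (1 + 3/5z)/(1 − 2/5z).

Need |R(x)|<1, x<0.
x=-0.73: |R|=0.4350
R=−1: 1+3/5x = −1+2/5x ⇒ -1/5x=2 ⇒ x=2/(-1/5)=-10.0000
Confirm numerically:
  x=-9.287: |R|=0.96975 <1
  x=-8.574: |R|=0.93561 <1
  x=-7.686: |R|=0.88641 <1
  x=-10.511: |R|=1.01964 >1
  x=-10.424: |R|=1.01640 >1
Stable set (-10.0000, 0).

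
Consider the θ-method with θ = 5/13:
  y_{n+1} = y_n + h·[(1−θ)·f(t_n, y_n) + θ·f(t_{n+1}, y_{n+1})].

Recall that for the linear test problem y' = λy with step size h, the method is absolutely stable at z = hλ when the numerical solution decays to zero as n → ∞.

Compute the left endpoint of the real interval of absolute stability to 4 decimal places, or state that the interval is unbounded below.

On y'=λy, z=hλ:
  y_{n+1} = y_n + z·[8/13·y_n + 5/13·y_{n+1}] ⇒ (1 − 5/13z)y_{n+1} = (1 + 8/13z)y_n
  R(z) = (1 + 8/13z)/(1 − 5/13z).

Boundary: |R(x)|=1, x<0.
x=-1.46: |R|=0.0650
R=−1: 1+8/13x = −1+5/13x ⇒ -3/13x=2 ⇒ x=2/(-3/13)=-8.6667
Confirm numerically:
  x=-8.283: |R|=0.97885 <1
  x=-5.066: |R|=0.71818 <1
  x=-4.647: |R|=0.66720 <1
  x=-8.949: |R|=1.01467 >1
  x=-8.888: |R|=1.01156 >1
So |R|<1 on (-8.6667, 0).

z* = -8.6667.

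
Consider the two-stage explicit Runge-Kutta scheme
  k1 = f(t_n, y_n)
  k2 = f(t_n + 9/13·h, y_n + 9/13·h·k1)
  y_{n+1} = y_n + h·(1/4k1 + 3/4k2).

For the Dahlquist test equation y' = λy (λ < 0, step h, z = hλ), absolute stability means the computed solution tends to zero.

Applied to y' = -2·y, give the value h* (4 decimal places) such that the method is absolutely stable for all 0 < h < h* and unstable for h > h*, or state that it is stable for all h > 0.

(-1.9259,0); λ=-2 ⇒ h* = (52/27)/2 = 0.9630.

Set f=λy, z=hλ:
  k1=λy_n ⇒ h·k1=z·y_n;  k2=λ(1+9/13z)y_n ⇒ h·k2=z(1+9/13z)y_n
  y_{n+1}/y_n = 1 + 1/4z + 3/4z(1+9/13z) = 1 + z + 27/52z²
  Hence R(z) = 1 + z + 27/52z².

Need |R(x)|<1, x<0.
x=-0.53: |R|=0.6159
R=1: x+27/52x²=0 ⇒ x=−52/27=-1.9259; min R=1−1/(4·27/52)=0.5185>−1
Confirm numerically:
  x=-1.687: |R|=0.79071 <1
  x=-1.606: |R|=0.73322 <1
  x=-1.574: |R|=0.71238 <1
  x=-1.503: |R|=0.66995 <1
  x=-2.362: |R|=1.53481 >1
  x=-2.331: |R|=1.49027 >1
Stable set (-1.9259, 0).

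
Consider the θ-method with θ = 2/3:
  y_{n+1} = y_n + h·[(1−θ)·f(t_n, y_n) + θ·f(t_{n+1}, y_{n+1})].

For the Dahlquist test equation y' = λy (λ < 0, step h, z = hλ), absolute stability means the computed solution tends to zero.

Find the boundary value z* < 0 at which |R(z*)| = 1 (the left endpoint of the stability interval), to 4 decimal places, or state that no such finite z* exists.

interval (−∞, 0).

With y'=λy (z=hλ):
  y_{n+1} = y_n + z·[1/3·y_n + 2/3·y_{n+1}] ⇒ (1 − 2/3z)y_{n+1} = (1 + 1/3z)y_n
  R(z) = (1 + 1/3z)/(1 − 2/3z).

Need |R(x)|<1, x<0.
x=-1.51: |R|=0.2475
x=-2: |R|=0.1429
x=-10: |R|=0.3043
x=-100: |R|=0.4778
θ=2/3≥1/2 ⇒ |1+1/3x|<|1−2/3x| ∀x<0 ⇒ interval (−∞,0).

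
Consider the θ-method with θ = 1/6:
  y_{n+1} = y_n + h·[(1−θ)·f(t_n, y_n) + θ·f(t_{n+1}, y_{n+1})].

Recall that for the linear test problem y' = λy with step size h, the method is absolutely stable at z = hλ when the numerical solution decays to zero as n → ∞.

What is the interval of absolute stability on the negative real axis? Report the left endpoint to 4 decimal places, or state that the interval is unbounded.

With y'=λy (z=hλ):
  y_{n+1} = y_n + z·[5/6·y_n + 1/6·y_{n+1}] ⇒ (1 − 1/6z)y_{n+1} = (1 + 5/6z)y_n
  R(z) = (1 + 5/6z)/(1 − 1/6z).

Boundary: |R(x)|=1, x<0.
x=-0.31: |R|=0.7052
R=−1: 1+5/6x = −1+1/6x ⇒ -2/3x=2 ⇒ x=2/(-2/3)=-3.0000
Confirm numerically:
  x=-2.859: |R|=0.93634 <1
  x=-2.830: |R|=0.92299 <1
  x=-2.017: |R|=0.50954 <1
  x=-3.496: |R|=1.20893 >1
  x=-3.432: |R|=1.18321 >1
  x=-3.380: |R|=1.16205 >1
Stable set (-3.0000, 0).

(-3.0000, 0).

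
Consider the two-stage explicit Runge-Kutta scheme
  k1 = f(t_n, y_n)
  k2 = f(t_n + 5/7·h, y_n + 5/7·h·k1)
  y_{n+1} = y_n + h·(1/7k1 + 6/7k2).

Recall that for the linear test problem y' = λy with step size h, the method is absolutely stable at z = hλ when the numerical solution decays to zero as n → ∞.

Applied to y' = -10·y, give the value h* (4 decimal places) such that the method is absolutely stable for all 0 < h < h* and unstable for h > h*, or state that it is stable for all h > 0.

(-1.6333,0); λ=-10 ⇒ h* = (49/30)/10 = 0.1633.

On y'=λy, z=hλ:
  k1=λy_n ⇒ h·k1=z·y_n;  k2=λ(1+5/7z)y_n ⇒ h·k2=z(1+5/7z)y_n
  y_{n+1}/y_n = 1 + 1/7z + 6/7z(1+5/7z) = 1 + z + 30/49z²
  so R(z) = 1 + z + 30/49z².

Need |R(x)|<1, x<0.
x=-0.69: |R|=0.6015
R=1: x+30/49x²=0 ⇒ x=−49/30=-1.6333; min R=1−1/(4·30/49)=0.5917>−1
Confirm numerically:
  x=-1.514: |R|=0.88939 <1
  x=-1.444: |R|=0.83261 <1
  x=-0.974: |R|=0.60682 <1
  x=-2.079: |R|=1.56727 >1
  x=-1.829: |R|=1.21911 >1
  x=-1.828: |R|=1.21787 >1
So |R|<1 on (-1.6333, 0).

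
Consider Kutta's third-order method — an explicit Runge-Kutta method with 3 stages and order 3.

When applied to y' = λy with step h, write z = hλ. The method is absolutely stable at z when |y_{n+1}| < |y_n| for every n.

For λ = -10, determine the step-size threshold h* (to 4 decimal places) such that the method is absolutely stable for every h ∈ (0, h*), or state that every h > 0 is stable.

(-2.5127,0); λ=-10 ⇒ h* = 0.2513.

On y'=λy, z=hλ:
  order 3, 3-stage ⇒ R(z)=1+z+z^2/2+z^3/6
  (e.g. R(-0.35)=0.70410, |R|=0.70410)

Find x<0 with |R(x)|<1.
x=-0.35: |R|=0.7041
|R(-1.43)|=0.1051 |R(-0.82)|=0.4243 |R(-0.62)|=0.5325
Bisect:
  x_lo=-3.1108 |R|=2.2895  x_hi=-0.1450 |R|=0.8650
  mid=-1.62789 |R|=0.02187 →hi
  mid=-2.36935 |R|=0.77929 →hi
  mid=-2.74007 |R|=1.41482 →lo
  mid=-2.55471 |R|=1.07034 →lo
  mid=-2.46203 |R|=0.91853 →hi
  mid=-2.50837 |R|=0.99282 →hi
  mid=-2.53154 |R|=1.03117 →lo
  mid=-2.51995 |R|=1.01189 →lo
  mid=-2.51416 |R|=1.00233 →lo
  mid=-2.51126 |R|=0.99757 →hi
  ...
  [-2.51289,-2.51271] ⇒ x*=-2.5127
So |R|<1 on (-2.5127, 0).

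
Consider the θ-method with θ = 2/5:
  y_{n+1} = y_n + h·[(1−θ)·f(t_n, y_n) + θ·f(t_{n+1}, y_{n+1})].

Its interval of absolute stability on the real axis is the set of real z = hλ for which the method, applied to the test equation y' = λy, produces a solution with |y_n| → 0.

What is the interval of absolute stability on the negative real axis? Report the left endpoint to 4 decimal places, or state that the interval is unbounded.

z∈(-10.0000,0).

Set f=λy, z=hλ:
  y_{n+1} = y_n + z·[3/5·y_n + 2/5·y_{n+1}] ⇒ (1 − 2/5z)y_{n+1} = (1 + 3/5z)y_n
  ⇒ R(z) = (1 + 3/5z)/(1 − 2/5z).

Boundary: |R(x)|=1, x<0.
x=-0.48: |R|=0.5973
R=−1: 1+3/5x = −1+2/5x ⇒ -1/5x=2 ⇒ x=2/(-1/5)=-10.0000
Confirm numerically:
  x=-8.558: |R|=0.93480 <1
  x=-8.112: |R|=0.91104 <1
  x=-5.545: |R|=0.72312 <1
  x=-10.347: |R|=1.01351 >1
  x=-10.299: |R|=1.01168 >1
Stable set (-10.0000, 0).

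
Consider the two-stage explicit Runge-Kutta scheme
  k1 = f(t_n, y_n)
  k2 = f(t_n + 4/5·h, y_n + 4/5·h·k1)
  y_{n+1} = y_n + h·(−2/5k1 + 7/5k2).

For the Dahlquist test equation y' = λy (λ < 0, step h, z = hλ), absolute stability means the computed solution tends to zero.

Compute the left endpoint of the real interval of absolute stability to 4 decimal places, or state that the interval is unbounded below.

left endpoint -0.8929.

On y'=λy, z=hλ:
  k1=λy_n ⇒ h·k1=z·y_n;  k2=λ(1+4/5z)y_n ⇒ h·k2=z(1+4/5z)y_n
  y_{n+1}/y_n = 1 − 2/5z + 7/5z(1+4/5z) = 1 + z + 28/25z²
  R(z) = 1 + z + 28/25z².

Find x<0 with |R(x)|<1.
x=-1.77: |R|=2.7388
R=1: x+28/25x²=0 ⇒ x=−25/28=-0.8929; min R=1−1/(4·28/25)=0.7768>−1
Confirm numerically:
  x=-0.701: |R|=0.84937 <1
  x=-0.656: |R|=0.82598 <1
  x=-0.628: |R|=0.81371 <1
  x=-1.484: |R|=1.98253 >1
  x=-1.377: |R|=1.74666 >1
  x=-1.324: |R|=1.63933 >1
So |R|<1 on (-0.8929, 0).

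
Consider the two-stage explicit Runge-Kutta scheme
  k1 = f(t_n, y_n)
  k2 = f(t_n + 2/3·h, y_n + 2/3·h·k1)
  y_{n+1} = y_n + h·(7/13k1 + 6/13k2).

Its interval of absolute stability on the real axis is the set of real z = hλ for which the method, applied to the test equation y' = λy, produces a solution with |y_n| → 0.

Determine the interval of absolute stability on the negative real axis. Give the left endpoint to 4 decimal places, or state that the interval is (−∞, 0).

Set f=λy, z=hλ:
  k1=λy_n ⇒ h·k1=z·y_n;  k2=λ(1+2/3z)y_n ⇒ h·k2=z(1+2/3z)y_n
  y_{n+1}/y_n = 1 + 7/13z + 6/13z(1+2/3z) = 1 + z + 4/13z²
  ⇒ R(z) = 1 + z + 4/13z².

Find x<0 with |R(x)|<1.
x=-1.03: |R|=0.2964
R=1: x+4/13x²=0 ⇒ x=−13/4=-3.2500; min R=1−1/(4·4/13)=0.1875>−1
Confirm numerically:
  x=-2.938: |R|=0.71795 <1
  x=-2.127: |R|=0.26504 <1
  x=-1.593: |R|=0.18782 <1
  x=-3.786: |R|=1.62440 >1
  x=-3.511: |R|=1.28196 >1
Stable set (-3.2500, 0).

z∈(-3.2500,0).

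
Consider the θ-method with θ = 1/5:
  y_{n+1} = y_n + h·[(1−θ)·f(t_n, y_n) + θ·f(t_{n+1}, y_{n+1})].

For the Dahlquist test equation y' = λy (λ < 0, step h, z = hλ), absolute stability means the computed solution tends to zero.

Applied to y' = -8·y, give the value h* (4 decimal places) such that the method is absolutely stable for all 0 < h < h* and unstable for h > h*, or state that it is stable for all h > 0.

(-3.3333,0); λ=-8 ⇒ h* = (10/3)/8 = 0.4167.

Set f=λy, z=hλ:
  y_{n+1} = y_n + z·[4/5·y_n + 1/5·y_{n+1}] ⇒ (1 − 1/5z)y_{n+1} = (1 + 4/5z)y_n
  Hence R(z) = (1 + 4/5z)/(1 − 1/5z).

Solve |R(x)|<1 on ℝ⁻.
x=-0.77: |R|=0.3328
R=−1: 1+4/5x = −1+1/5x ⇒ -3/5x=2 ⇒ x=2/(-3/5)=-3.3333
Confirm numerically:
  x=-2.824: |R|=0.80470 <1
  x=-2.334: |R|=0.59122 <1
  x=-2.185: |R|=0.52053 <1
  x=-3.871: |R|=1.18183 >1
  x=-3.772: |R|=1.15002 >1
  x=-3.679: |R|=1.11948 >1
So |R|<1 on (-3.3333, 0).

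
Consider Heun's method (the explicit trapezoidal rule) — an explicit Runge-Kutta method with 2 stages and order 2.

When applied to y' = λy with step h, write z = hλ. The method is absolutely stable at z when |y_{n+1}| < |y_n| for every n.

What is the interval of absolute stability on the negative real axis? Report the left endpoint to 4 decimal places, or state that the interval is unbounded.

Test eqn y'=λy, z=hλ:
  order 2, 2-stage ⇒ R(z)=1+z+z^2/2
  (e.g. R(-0.3)=0.74500, |R|=0.74500)

Find x<0 with |R(x)|<1.
x=-0.3: |R|=0.7450
|R(-1.78)|=0.8042 |R(-0.94)|=0.5018 |R(-0.64)|=0.5648
Bisect:
  x_lo=-2.7063 |R|=1.9557  x_hi=-0.1134 |R|=0.8930
  mid=-1.40985 |R|=0.58399 →hi
  mid=-2.05807 |R|=1.05975 →lo
  mid=-1.73396 |R|=0.76935 →hi
  mid=-1.89601 |R|=0.90142 →hi
  mid=-1.97704 |R|=0.97730 →hi
  mid=-2.01755 |R|=1.01771 →lo
  mid=-1.99730 |R|=0.99730 →hi
  mid=-2.00743 |R|=1.00745 →lo
  mid=-2.00236 |R|=1.00236 →lo
  mid=-1.99983 |R|=0.99983 →hi
  ...
  [-2.00015,-1.99999] ⇒ x*=-2.0000
So |R|<1 on (-2.0000, 0).

z∈(-2.0000,0).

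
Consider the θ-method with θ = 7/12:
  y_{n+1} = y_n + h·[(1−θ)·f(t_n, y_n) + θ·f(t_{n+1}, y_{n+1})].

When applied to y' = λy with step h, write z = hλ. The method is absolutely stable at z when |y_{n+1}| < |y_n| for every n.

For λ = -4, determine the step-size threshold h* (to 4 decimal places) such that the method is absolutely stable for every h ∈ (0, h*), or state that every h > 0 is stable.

(−∞, 0) — no finite endpoint. Any h>0 works for λ=-4.

On y'=λy, z=hλ:
  y_{n+1} = y_n + z·[5/12·y_n + 7/12·y_{n+1}] ⇒ (1 − 7/12z)y_{n+1} = (1 + 5/12z)y_n
  so R(z) = (1 + 5/12z)/(1 − 7/12z).

Find x<0 with |R(x)|<1.
x=-1.69: |R|=0.1490
x=-2: |R|=0.0769
x=-10: |R|=0.4634
x=-100: |R|=0.6854
θ=7/12≥1/2 ⇒ |1+5/12x|<|1−7/12x| ∀x<0 ⇒ stable on all of ℝ⁻.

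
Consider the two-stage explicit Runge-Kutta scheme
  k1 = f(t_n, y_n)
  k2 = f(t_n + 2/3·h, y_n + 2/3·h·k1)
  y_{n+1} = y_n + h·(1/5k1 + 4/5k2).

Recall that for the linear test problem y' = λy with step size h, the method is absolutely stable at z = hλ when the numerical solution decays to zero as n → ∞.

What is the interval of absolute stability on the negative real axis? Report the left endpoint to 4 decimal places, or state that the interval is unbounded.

Test eqn y'=λy, z=hλ:
  k1=λy_n ⇒ h·k1=z·y_n;  k2=λ(1+2/3z)y_n ⇒ h·k2=z(1+2/3z)y_n
  y_{n+1}/y_n = 1 + 1/5z + 4/5z(1+2/3z) = 1 + z + 8/15z²
  R(z) = 1 + z + 8/15z².

Need |R(x)|<1, x<0.
x=-0.66: |R|=0.5723
R=1: x+8/15x²=0 ⇒ x=−15/8=-1.8750; min R=1−1/(4·8/15)=0.5312>−1
Confirm numerically:
  x=-1.825: |R|=0.95133 <1
  x=-1.751: |R|=0.88420 <1
  x=-1.064: |R|=0.53978 <1
  x=-1.023: |R|=0.53515 <1
  x=-2.185: |R|=1.36125 >1
  x=-2.127: |R|=1.28587 >1
  x=-1.965: |R|=1.09432 >1
Stable set (-1.8750, 0).

z∈(-1.8750,0).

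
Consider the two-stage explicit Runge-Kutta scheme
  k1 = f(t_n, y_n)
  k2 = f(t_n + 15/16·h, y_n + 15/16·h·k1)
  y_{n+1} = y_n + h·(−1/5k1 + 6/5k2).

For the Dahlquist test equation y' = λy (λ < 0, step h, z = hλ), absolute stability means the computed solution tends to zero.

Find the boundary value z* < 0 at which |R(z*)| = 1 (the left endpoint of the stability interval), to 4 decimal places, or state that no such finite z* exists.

left endpoint -0.8889.

Set f=λy, z=hλ:
  k1=λy_n ⇒ h·k1=z·y_n;  k2=λ(1+15/16z)y_n ⇒ h·k2=z(1+15/16z)y_n
  y_{n+1}/y_n = 1 − 1/5z + 6/5z(1+15/16z) = 1 + z + 9/8z²
  so R(z) = 1 + z + 9/8z².

Boundary: |R(x)|=1, x<0.
x=-1.32: |R|=1.6402
R=1: x+9/8x²=0 ⇒ x=−8/9=-0.8889; min R=1−1/(4·9/8)=0.7778>−1
Confirm numerically:
  x=-0.738: |R|=0.87472 <1
  x=-0.685: |R|=0.84288 <1
  x=-0.507: |R|=0.78218 <1
  x=-0.421: |R|=0.77840 <1
  x=-1.467: |R|=1.95410 >1
  x=-1.458: |R|=1.93348 >1
  x=-1.427: |R|=1.86387 >1
Stable set (-0.8889, 0).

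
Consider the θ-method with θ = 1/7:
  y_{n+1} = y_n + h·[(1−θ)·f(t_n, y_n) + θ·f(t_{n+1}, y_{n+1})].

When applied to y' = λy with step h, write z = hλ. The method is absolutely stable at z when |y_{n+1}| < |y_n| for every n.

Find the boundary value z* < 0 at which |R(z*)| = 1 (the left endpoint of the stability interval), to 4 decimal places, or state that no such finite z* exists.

On y'=λy, z=hλ:
  y_{n+1} = y_n + z·[6/7·y_n + 1/7·y_{n+1}] ⇒ (1 − 1/7z)y_{n+1} = (1 + 6/7z)y_n
  Hence R(z) = (1 + 6/7z)/(1 − 1/7z).

Solve |R(x)|<1 on ℝ⁻.
x=-1.75: |R|=0.4000
R=−1: 1+6/7x = −1+1/7x ⇒ -5/7x=2 ⇒ x=2/(-5/7)=-2.8000
Confirm numerically:
  x=-2.429: |R|=0.80327 <1
  x=-1.924: |R|=0.50919 <1
  x=-1.700: |R|=0.36782 <1
  x=-3.373: |R|=1.27620 >1
  x=-3.219: |R|=1.20501 >1
  x=-3.192: |R|=1.19231 >1
Stable set (-2.8000, 0).

left endpoint -2.8000.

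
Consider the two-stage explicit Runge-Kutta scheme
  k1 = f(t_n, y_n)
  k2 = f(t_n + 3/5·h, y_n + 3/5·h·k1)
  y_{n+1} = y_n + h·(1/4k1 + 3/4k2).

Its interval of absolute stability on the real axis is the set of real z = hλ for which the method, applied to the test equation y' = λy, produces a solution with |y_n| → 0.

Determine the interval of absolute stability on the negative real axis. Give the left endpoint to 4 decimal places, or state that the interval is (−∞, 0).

Set f=λy, z=hλ:
  k1=λy_n ⇒ h·k1=z·y_n;  k2=λ(1+3/5z)y_n ⇒ h·k2=z(1+3/5z)y_n
  y_{n+1}/y_n = 1 + 1/4z + 3/4z(1+3/5z) = 1 + z + 9/20z²
  Hence R(z) = 1 + z + 9/20z².

Find x<0 with |R(x)|<1.
x=-0.37: |R|=0.6916
R=1: x+9/20x²=0 ⇒ x=−20/9=-2.2222; min R=1−1/(4·9/20)=0.4444>−1
Confirm numerically:
  x=-2.009: |R|=0.80724 <1
  x=-1.938: |R|=0.75213 <1
  x=-1.487: |R|=0.50803 <1
  x=-1.059: |R|=0.44567 <1
  x=-2.699: |R|=1.57907 >1
  x=-2.623: |R|=1.47306 >1
  x=-2.520: |R|=1.33768 >1
So |R|<1 on (-2.2222, 0).

z∈(-2.2222,0).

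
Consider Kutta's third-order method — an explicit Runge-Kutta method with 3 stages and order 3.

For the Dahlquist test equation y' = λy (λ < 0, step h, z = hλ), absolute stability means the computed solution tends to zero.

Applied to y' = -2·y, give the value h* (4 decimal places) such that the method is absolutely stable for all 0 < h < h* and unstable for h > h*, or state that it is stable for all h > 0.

(-2.5127,0); λ=-2 ⇒ h* = 1.2564.

Set f=λy, z=hλ:
  order 3, 3-stage ⇒ R(z)=1+z+z^2/2+z^3/6
  (e.g. R(-1.71)=-0.08132, |R|=0.08132)

Solve |R(x)|<1 on ℝ⁻.
x=-1.71: |R|=0.0813
|R(-2.47)|=0.9311 |R(-1.93)|=0.2657 |R(-1.5)|=0.0625
Bisect:
  x_lo=-3.4021 |R|=3.1777  x_hi=-0.3161 |R|=0.7286
  mid=-1.85907 |R|=0.20187 →hi
  mid=-2.63057 |R|=1.20450 →lo
  mid=-2.24482 |R|=0.61057 →hi
  mid=-2.43770 |R|=0.88079 →hi
  mid=-2.53413 |R|=1.03552 →lo
  mid=-2.48592 |R|=0.95643 →hi
  mid=-2.51002 |R|=0.99553 →hi
  mid=-2.52208 |R|=1.01541 →lo
  ...
  [-2.51285,-2.51266] ⇒ x*=-2.5127
So |R|<1 on (-2.5127, 0).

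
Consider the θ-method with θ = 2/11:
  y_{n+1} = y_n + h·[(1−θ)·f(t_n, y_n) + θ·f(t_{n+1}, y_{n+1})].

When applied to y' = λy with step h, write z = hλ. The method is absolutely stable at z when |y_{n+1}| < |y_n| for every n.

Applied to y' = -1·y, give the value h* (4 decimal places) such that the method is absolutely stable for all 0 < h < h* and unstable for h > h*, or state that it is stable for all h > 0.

(-3.1429,0); λ=-1 ⇒ h* = (22/7)/1 = 3.1429.

Set f=λy, z=hλ:
  y_{n+1} = y_n + z·[9/11·y_n + 2/11·y_{n+1}] ⇒ (1 − 2/11z)y_{n+1} = (1 + 9/11z)y_n
  R(z) = (1 + 9/11z)/(1 − 2/11z).

Boundary: |R(x)|=1, x<0.
x=-1.52: |R|=0.1909
R=−1: 1+9/11x = −1+2/11x ⇒ -7/11x=2 ⇒ x=2/(-7/11)=-3.1429
Confirm numerically:
  x=-3.119: |R|=0.99031 <1
  x=-2.055: |R|=0.49603 <1
  x=-1.933: |R|=0.43031 <1
  x=-1.602: |R|=0.24064 <1
  x=-3.553: |R|=1.15857 >1
  x=-3.473: |R|=1.12878 >1
Interval (-3.1429, 0).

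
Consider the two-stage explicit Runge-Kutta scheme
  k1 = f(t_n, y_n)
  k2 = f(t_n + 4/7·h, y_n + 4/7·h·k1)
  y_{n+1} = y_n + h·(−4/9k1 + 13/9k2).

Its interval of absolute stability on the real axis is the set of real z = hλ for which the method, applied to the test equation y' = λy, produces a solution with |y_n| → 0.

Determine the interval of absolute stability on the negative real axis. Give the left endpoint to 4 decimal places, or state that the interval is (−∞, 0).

z∈(-1.2115,0).

Test eqn y'=λy, z=hλ:
  k1=λy_n ⇒ h·k1=z·y_n;  k2=λ(1+4/7z)y_n ⇒ h·k2=z(1+4/7z)y_n
  y_{n+1}/y_n = 1 − 4/9z + 13/9z(1+4/7z) = 1 + z + 52/63z²
  R(z) = 1 + z + 52/63z².

Find x<0 with |R(x)|<1.
x=-1.73: |R|=1.7403
R=1: x+52/63x²=0 ⇒ x=−63/52=-1.2115; min R=1−1/(4·52/63)=0.6971>−1
Confirm numerically:
  x=-1.112: |R|=0.90864 <1
  x=-1.028: |R|=0.84427 <1
  x=-0.768: |R|=0.71884 <1
  x=-0.676: |R|=0.70119 <1
  x=-1.808: |R|=1.89011 >1
  x=-1.764: |R|=1.80438 >1
  x=-1.634: |R|=1.56977 >1
So |R|<1 on (-1.2115, 0).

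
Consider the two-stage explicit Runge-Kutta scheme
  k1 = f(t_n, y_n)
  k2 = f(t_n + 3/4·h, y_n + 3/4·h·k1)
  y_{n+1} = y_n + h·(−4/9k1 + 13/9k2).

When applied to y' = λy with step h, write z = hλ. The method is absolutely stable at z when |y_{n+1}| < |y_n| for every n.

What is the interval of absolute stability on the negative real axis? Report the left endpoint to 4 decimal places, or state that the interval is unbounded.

On y'=λy, z=hλ:
  k1=λy_n ⇒ h·k1=z·y_n;  k2=λ(1+3/4z)y_n ⇒ h·k2=z(1+3/4z)y_n
  y_{n+1}/y_n = 1 − 4/9z + 13/9z(1+3/4z) = 1 + z + 13/12z²
  R(z) = 1 + z + 13/12z².

Boundary: |R(x)|=1, x<0.
x=-1.38: |R|=1.6831
R=1: x+13/12x²=0 ⇒ x=−12/13=-0.9231; min R=1−1/(4·13/12)=0.7692>−1
Confirm numerically:
  x=-0.849: |R|=0.93187 <1
  x=-0.732: |R|=0.84848 <1
  x=-0.413: |R|=0.77178 <1
  x=-1.440: |R|=1.80640 >1
  x=-1.240: |R|=1.42573 >1
So |R|<1 on (-0.9231, 0).

(-0.9231, 0).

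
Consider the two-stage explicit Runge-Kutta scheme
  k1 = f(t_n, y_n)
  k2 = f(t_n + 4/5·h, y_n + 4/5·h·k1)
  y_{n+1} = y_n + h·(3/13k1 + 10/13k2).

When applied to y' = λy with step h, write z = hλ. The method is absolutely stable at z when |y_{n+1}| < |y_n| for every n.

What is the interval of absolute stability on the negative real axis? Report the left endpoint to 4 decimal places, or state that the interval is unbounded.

(-1.6250, 0).

Test eqn y'=λy, z=hλ:
  k1=λy_n ⇒ h·k1=z·y_n;  k2=λ(1+4/5z)y_n ⇒ h·k2=z(1+4/5z)y_n
  y_{n+1}/y_n = 1 + 3/13z + 10/13z(1+4/5z) = 1 + z + 8/13z²
  so R(z) = 1 + z + 8/13z².

Boundary: |R(x)|=1, x<0.
x=-1.37: |R|=0.7850
R=1: x+8/13x²=0 ⇒ x=−13/8=-1.6250; min R=1−1/(4·8/13)=0.5938>−1
Confirm numerically:
  x=-1.142: |R|=0.66056 <1
  x=-1.038: |R|=0.62504 <1
  x=-0.911: |R|=0.59972 <1
  x=-2.118: |R|=1.64257 >1
  x=-2.045: |R|=1.52855 >1
  x=-2.025: |R|=1.49846 >1
Interval (-1.6250, 0).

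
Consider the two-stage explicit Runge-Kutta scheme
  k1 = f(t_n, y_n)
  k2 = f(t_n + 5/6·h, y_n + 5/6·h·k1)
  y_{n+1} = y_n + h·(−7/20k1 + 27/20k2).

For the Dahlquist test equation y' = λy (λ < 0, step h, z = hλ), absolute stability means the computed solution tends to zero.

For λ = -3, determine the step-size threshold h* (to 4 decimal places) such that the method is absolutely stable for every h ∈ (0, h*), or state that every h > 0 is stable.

With y'=λy (z=hλ):
  k1=λy_n ⇒ h·k1=z·y_n;  k2=λ(1+5/6z)y_n ⇒ h·k2=z(1+5/6z)y_n
  y_{n+1}/y_n = 1 − 7/20z + 27/20z(1+5/6z) = 1 + z + 9/8z²
  R(z) = 1 + z + 9/8z².

Need |R(x)|<1, x<0.
x=-1.11: |R|=1.2761
R=1: x+9/8x²=0 ⇒ x=−8/9=-0.8889; min R=1−1/(4·9/8)=0.7778>−1
Confirm numerically:
  x=-0.839: |R|=0.95291 <1
  x=-0.814: |R|=0.93142 <1
  x=-0.520: |R|=0.78420 <1
  x=-0.440: |R|=0.77780 <1
  x=-1.231: |R|=1.47378 >1
  x=-0.976: |R|=1.09565 >1
  x=-0.916: |R|=1.02794 >1
So |R|<1 on (-0.8889, 0).

(-0.8889,0); λ=-3 ⇒ h* = (8/9)/3 = 0.2963.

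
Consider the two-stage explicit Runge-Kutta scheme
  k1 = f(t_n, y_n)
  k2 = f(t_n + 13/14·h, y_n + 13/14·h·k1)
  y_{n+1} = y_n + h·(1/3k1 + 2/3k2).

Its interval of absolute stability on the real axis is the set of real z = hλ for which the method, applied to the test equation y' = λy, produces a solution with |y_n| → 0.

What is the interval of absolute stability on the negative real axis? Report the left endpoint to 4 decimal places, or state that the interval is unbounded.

Set f=λy, z=hλ:
  k1=λy_n ⇒ h·k1=z·y_n;  k2=λ(1+13/14z)y_n ⇒ h·k2=z(1+13/14z)y_n
  y_{n+1}/y_n = 1 + 1/3z + 2/3z(1+13/14z) = 1 + z + 13/21z²
  ⇒ R(z) = 1 + z + 13/21z².

Boundary: |R(x)|=1, x<0.
x=-1.58: |R|=0.9654
R=1: x+13/21x²=0 ⇒ x=−21/13=-1.6154; min R=1−1/(4·13/21)=0.5962>−1
Confirm numerically:
  x=-1.396: |R|=0.81041 <1
  x=-1.118: |R|=0.65576 <1
  x=-0.895: |R|=0.60087 <1
  x=-0.818: |R|=0.59622 <1
  x=-2.125: |R|=1.67039 >1
  x=-1.966: |R|=1.42672 >1
  x=-1.951: |R|=1.40534 >1
Interval (-1.6154, 0).

(-1.6154, 0).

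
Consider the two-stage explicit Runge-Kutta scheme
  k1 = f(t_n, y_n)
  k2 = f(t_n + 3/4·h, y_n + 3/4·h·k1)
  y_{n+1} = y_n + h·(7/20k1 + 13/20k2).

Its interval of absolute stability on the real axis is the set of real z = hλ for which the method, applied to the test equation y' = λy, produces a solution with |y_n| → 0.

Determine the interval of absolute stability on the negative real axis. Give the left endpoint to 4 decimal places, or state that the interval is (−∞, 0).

Set f=λy, z=hλ:
  k1=λy_n ⇒ h·k1=z·y_n;  k2=λ(1+3/4z)y_n ⇒ h·k2=z(1+3/4z)y_n
  y_{n+1}/y_n = 1 + 7/20z + 13/20z(1+3/4z) = 1 + z + 39/80z²
  ⇒ R(z) = 1 + z + 39/80z².

Solve |R(x)|<1 on ℝ⁻.
x=-1.47: |R|=0.5834
R=1: x+39/80x²=0 ⇒ x=−80/39=-2.0513; min R=1−1/(4·39/80)=0.4872>−1
Confirm numerically:
  x=-1.890: |R|=0.85140 <1
  x=-0.987: |R|=0.48791 <1
  x=-0.939: |R|=0.49084 <1
  x=-2.427: |R|=1.44454 >1
  x=-2.393: |R|=1.39864 >1
Stable set (-2.0513, 0).

z∈(-2.0513,0).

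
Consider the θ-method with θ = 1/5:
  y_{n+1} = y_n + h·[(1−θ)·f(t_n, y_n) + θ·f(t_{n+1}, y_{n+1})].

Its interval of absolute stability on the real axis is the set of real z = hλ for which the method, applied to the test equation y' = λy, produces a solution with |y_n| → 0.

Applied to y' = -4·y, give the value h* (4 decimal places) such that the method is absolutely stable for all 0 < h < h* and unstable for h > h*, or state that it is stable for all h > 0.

(-3.3333,0); λ=-4 ⇒ h* = (10/3)/4 = 0.8333.

Set f=λy, z=hλ:
  y_{n+1} = y_n + z·[4/5·y_n + 1/5·y_{n+1}] ⇒ (1 − 1/5z)y_{n+1} = (1 + 4/5z)y_n
  R(z) = (1 + 4/5z)/(1 − 1/5z).

Boundary: |R(x)|=1, x<0.
x=-0.95: |R|=0.2017
R=−1: 1+4/5x = −1+1/5x ⇒ -3/5x=2 ⇒ x=2/(-3/5)=-3.3333
Confirm numerically:
  x=-2.503: |R|=0.66800 <1
  x=-1.921: |R|=0.38781 <1
  x=-1.733: |R|=0.28694 <1
  x=-3.610: |R|=1.09640 >1
  x=-3.565: |R|=1.08114 >1
Interval (-3.3333, 0).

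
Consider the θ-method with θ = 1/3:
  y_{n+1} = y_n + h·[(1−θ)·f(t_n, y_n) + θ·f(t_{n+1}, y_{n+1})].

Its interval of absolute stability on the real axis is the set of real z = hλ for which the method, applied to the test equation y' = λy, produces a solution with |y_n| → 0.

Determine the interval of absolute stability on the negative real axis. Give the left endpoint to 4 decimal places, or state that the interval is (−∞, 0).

On y'=λy, z=hλ:
  y_{n+1} = y_n + z·[2/3·y_n + 1/3·y_{n+1}] ⇒ (1 − 1/3z)y_{n+1} = (1 + 2/3z)y_n
  R(z) = (1 + 2/3z)/(1 − 1/3z).

Find x<0 with |R(x)|<1.
x=-1.36: |R|=0.0642
R=−1: 1+2/3x = −1+1/3x ⇒ -1/3x=2 ⇒ x=2/(-1/3)=-6.0000
Confirm numerically:
  x=-5.589: |R|=0.95215 <1
  x=-4.785: |R|=0.84393 <1
  x=-2.721: |R|=0.42685 <1
  x=-6.452: |R|=1.04782 >1
  x=-6.437: |R|=1.04631 >1
  x=-6.089: |R|=1.00979 >1
Interval (-6.0000, 0).

z∈(-6.0000,0).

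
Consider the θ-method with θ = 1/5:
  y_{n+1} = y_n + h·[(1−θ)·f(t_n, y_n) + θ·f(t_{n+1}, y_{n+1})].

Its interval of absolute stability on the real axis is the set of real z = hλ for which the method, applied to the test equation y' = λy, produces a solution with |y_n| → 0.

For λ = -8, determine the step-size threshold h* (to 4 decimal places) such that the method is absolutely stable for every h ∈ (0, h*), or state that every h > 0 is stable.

Test eqn y'=λy, z=hλ:
  y_{n+1} = y_n + z·[4/5·y_n + 1/5·y_{n+1}] ⇒ (1 − 1/5z)y_{n+1} = (1 + 4/5z)y_n
  Hence R(z) = (1 + 4/5z)/(1 − 1/5z).

Find x<0 with |R(x)|<1.
x=-0.32: |R|=0.6992
R=−1: 1+4/5x = −1+1/5x ⇒ -3/5x=2 ⇒ x=2/(-3/5)=-3.3333
Confirm numerically:
  x=-2.412: |R|=0.62709 <1
  x=-2.109: |R|=0.48333 <1
  x=-1.738: |R|=0.28970 <1
  x=-3.657: |R|=1.11216 >1
  x=-3.584: |R|=1.08760 >1
  x=-3.456: |R|=1.04352 >1
Interval (-3.3333, 0).

(-3.3333,0); λ=-8 ⇒ h* = (10/3)/8 = 0.4167.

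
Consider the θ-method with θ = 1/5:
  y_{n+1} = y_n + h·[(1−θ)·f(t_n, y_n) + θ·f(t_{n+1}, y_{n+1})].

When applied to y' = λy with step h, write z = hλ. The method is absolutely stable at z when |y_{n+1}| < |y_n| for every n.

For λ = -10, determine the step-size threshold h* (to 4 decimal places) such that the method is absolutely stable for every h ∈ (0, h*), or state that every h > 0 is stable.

(-3.3333,0); λ=-10 ⇒ h* = (10/3)/10 = 0.3333.

Test eqn y'=λy, z=hλ:
  y_{n+1} = y_n + z·[4/5·y_n + 1/5·y_{n+1}] ⇒ (1 − 1/5z)y_{n+1} = (1 + 4/5z)y_n
  so R(z) = (1 + 4/5z)/(1 − 1/5z).

Boundary: |R(x)|=1, x<0.
x=-1.38: |R|=0.0815
R=−1: 1+4/5x = −1+1/5x ⇒ -3/5x=2 ⇒ x=2/(-3/5)=-3.3333
Confirm numerically:
  x=-2.933: |R|=0.84861 <1
  x=-2.164: |R|=0.51033 <1
  x=-1.721: |R|=0.28032 <1
  x=-1.459: |R|=0.12943 <1
  x=-3.550: |R|=1.07602 >1
  x=-3.540: |R|=1.07260 >1
  x=-3.534: |R|=1.07054 >1
Stable set (-3.3333, 0).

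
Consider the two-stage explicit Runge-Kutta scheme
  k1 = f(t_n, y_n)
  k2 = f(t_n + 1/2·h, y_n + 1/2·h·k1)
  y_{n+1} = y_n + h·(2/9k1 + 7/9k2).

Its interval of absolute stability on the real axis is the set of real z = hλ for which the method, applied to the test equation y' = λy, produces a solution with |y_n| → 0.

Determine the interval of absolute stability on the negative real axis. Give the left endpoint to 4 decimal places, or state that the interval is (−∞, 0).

Set f=λy, z=hλ:
  k1=λy_n ⇒ h·k1=z·y_n;  k2=λ(1+1/2z)y_n ⇒ h·k2=z(1+1/2z)y_n
  y_{n+1}/y_n = 1 + 2/9z + 7/9z(1+1/2z) = 1 + z + 7/18z²
  so R(z) = 1 + z + 7/18z².

Solve |R(x)|<1 on ℝ⁻.
x=-0.63: |R|=0.5243
R=1: x+7/18x²=0 ⇒ x=−18/7=-2.5714; min R=1−1/(4·7/18)=0.3571>−1
Confirm numerically:
  x=-1.997: |R|=0.55389 <1
  x=-1.589: |R|=0.39291 <1
  x=-1.587: |R|=0.39244 <1
  x=-3.135: |R|=1.68709 >1
  x=-2.877: |R|=1.34188 >1
Interval (-2.5714, 0).

(-2.5714, 0).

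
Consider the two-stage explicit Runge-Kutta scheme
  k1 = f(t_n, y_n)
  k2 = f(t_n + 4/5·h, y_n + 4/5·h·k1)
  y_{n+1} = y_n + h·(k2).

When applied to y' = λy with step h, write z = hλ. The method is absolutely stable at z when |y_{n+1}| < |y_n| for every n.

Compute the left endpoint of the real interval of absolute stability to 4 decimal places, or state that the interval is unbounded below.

Set f=λy, z=hλ:
  k1=λy_n ⇒ h·k1=z·y_n;  k2=λ(1+4/5z)y_n ⇒ h·k2=z(1+4/5z)y_n
  y_{n+1}/y_n = 1 + z(1+4/5z) = 1 + z + 4/5z²
  so R(z) = 1 + z + 4/5z².

Boundary: |R(x)|=1, x<0.
x=-0.51: |R|=0.6981
R=1: x+4/5x²=0 ⇒ x=−5/4=-1.2500; min R=1−1/(4·4/5)=0.6875>−1
Confirm numerically:
  x=-1.196: |R|=0.94833 <1
  x=-1.032: |R|=0.82002 <1
  x=-0.655: |R|=0.68822 <1
  x=-1.594: |R|=1.43867 >1
  x=-1.593: |R|=1.43712 >1
  x=-1.511: |R|=1.31550 >1
So |R|<1 on (-1.2500, 0).

left endpoint -1.2500.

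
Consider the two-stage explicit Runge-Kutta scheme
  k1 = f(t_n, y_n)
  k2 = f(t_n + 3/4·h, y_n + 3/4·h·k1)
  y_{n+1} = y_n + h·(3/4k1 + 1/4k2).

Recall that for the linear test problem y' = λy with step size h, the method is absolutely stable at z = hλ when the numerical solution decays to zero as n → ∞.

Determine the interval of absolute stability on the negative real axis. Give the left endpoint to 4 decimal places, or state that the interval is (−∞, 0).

Set f=λy, z=hλ:
  k1=λy_n ⇒ h·k1=z·y_n;  k2=λ(1+3/4z)y_n ⇒ h·k2=z(1+3/4z)y_n
  y_{n+1}/y_n = 1 + 3/4z + 1/4z(1+3/4z) = 1 + z + 3/16z²
  so R(z) = 1 + z + 3/16z².

Find x<0 with |R(x)|<1.
x=-1.68: |R|=0.1508
R=1: x+3/16x²=0 ⇒ x=−16/3=-5.3333; min R=1−1/(4·3/16)=-0.3333>−1
Confirm numerically:
  x=-3.703: |R|=0.13196 <1
  x=-3.568: |R|=0.18101 <1
  x=-3.506: |R|=0.20124 <1
  x=-2.849: |R|=0.32710 <1
  x=-5.778: |R|=1.48174 >1
  x=-5.597: |R|=1.27670 >1
  x=-5.396: |R|=1.06340 >1
So |R|<1 on (-5.3333, 0).

z∈(-5.3333,0).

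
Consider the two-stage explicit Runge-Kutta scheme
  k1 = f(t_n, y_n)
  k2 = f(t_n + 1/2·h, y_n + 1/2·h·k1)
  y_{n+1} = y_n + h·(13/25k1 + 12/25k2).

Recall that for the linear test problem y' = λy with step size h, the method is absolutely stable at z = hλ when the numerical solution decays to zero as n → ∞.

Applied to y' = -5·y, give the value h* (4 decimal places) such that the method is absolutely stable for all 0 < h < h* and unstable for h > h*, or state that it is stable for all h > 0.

(-4.1667,0); λ=-5 ⇒ h* = (25/6)/5 = 0.8333.

With y'=λy (z=hλ):
  k1=λy_n ⇒ h·k1=z·y_n;  k2=λ(1+1/2z)y_n ⇒ h·k2=z(1+1/2z)y_n
  y_{n+1}/y_n = 1 + 13/25z + 12/25z(1+1/2z) = 1 + z + 6/25z²
  Hence R(z) = 1 + z + 6/25z².

Need |R(x)|<1, x<0.
x=-1.34: |R|=0.0909
R=1: x+6/25x²=0 ⇒ x=−25/6=-4.1667; min R=1−1/(4·6/25)=-0.0417>−1
Confirm numerically:
  x=-4.020: |R|=0.85850 <1
  x=-3.322: |R|=0.32656 <1
  x=-2.747: |R|=0.06404 <1
  x=-2.189: |R|=0.03899 <1
  x=-4.623: |R|=1.50631 >1
  x=-4.590: |R|=1.46634 >1
Interval (-4.1667, 0).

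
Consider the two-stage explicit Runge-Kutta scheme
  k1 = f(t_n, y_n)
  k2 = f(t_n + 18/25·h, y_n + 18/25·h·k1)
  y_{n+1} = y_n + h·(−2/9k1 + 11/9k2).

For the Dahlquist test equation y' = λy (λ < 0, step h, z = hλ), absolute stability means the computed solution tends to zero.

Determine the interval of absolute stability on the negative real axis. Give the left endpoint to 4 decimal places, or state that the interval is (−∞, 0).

(-1.1364, 0).

Test eqn y'=λy, z=hλ:
  k1=λy_n ⇒ h·k1=z·y_n;  k2=λ(1+18/25z)y_n ⇒ h·k2=z(1+18/25z)y_n
  y_{n+1}/y_n = 1 − 2/9z + 11/9z(1+18/25z) = 1 + z + 22/25z²
  Hence R(z) = 1 + z + 22/25z².

Solve |R(x)|<1 on ℝ⁻.
x=-0.94: |R|=0.8376
R=1: x+22/25x²=0 ⇒ x=−25/22=-1.1364; min R=1−1/(4·22/25)=0.7159>−1
Confirm numerically:
  x=-0.849: |R|=0.78530 <1
  x=-0.829: |R|=0.77577 <1
  x=-0.744: |R|=0.74311 <1
  x=-1.730: |R|=1.90375 >1
  x=-1.632: |R|=1.71181 >1
  x=-1.313: |R|=1.20409 >1
Stable set (-1.1364, 0).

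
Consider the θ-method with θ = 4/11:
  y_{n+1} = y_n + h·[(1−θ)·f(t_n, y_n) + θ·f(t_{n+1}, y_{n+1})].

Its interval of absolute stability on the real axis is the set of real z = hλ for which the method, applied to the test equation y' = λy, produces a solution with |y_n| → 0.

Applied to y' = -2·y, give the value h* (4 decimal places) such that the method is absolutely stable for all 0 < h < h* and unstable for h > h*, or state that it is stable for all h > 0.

On y'=λy, z=hλ:
  y_{n+1} = y_n + z·[7/11·y_n + 4/11·y_{n+1}] ⇒ (1 − 4/11z)y_{n+1} = (1 + 7/11z)y_n
  so R(z) = (1 + 7/11z)/(1 − 4/11z).

Find x<0 with |R(x)|<1.
x=-1.16: |R|=0.1841
R=−1: 1+7/11x = −1+4/11x ⇒ -3/11x=2 ⇒ x=2/(-3/11)=-7.3333
Confirm numerically:
  x=-6.107: |R|=0.89616 <1
  x=-5.823: |R|=0.86787 <1
  x=-5.305: |R|=0.81114 <1
  x=-4.534: |R|=0.71177 <1
  x=-7.648: |R|=1.02270 >1
  x=-7.419: |R|=1.00632 >1
Interval (-7.3333, 0).

(-7.3333,0); λ=-2 ⇒ h* = (22/3)/2 = 3.6667.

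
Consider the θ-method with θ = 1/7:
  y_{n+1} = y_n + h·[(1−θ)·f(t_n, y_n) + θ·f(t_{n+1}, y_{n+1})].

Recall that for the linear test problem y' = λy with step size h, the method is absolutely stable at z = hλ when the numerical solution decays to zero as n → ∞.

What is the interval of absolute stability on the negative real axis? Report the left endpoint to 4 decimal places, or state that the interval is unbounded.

z∈(-2.8000,0).

On y'=λy, z=hλ:
  y_{n+1} = y_n + z·[6/7·y_n + 1/7·y_{n+1}] ⇒ (1 − 1/7z)y_{n+1} = (1 + 6/7z)y_n
  so R(z) = (1 + 6/7z)/(1 − 1/7z).

Need |R(x)|<1, x<0.
x=-1.58: |R|=0.2890
R=−1: 1+6/7x = −1+1/7x ⇒ -5/7x=2 ⇒ x=2/(-5/7)=-2.8000
Confirm numerically:
  x=-2.773: |R|=0.98619 <1
  x=-2.620: |R|=0.90644 <1
  x=-1.358: |R|=0.13735 <1
  x=-3.337: |R|=1.25975 >1
  x=-3.213: |R|=1.20219 >1
  x=-3.139: |R|=1.16718 >1
Stable set (-2.8000, 0).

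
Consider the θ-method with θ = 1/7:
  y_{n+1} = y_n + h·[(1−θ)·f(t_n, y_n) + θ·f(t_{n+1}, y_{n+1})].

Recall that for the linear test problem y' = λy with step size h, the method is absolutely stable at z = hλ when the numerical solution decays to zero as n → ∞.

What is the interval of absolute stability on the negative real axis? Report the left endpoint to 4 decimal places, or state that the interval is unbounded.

(-2.8000, 0).

Test eqn y'=λy, z=hλ:
  y_{n+1} = y_n + z·[6/7·y_n + 1/7·y_{n+1}] ⇒ (1 − 1/7z)y_{n+1} = (1 + 6/7z)y_n
  so R(z) = (1 + 6/7z)/(1 − 1/7z).

Boundary: |R(x)|=1, x<0.
x=-0.71: |R|=0.3554
R=−1: 1+6/7x = −1+1/7x ⇒ -5/7x=2 ⇒ x=2/(-5/7)=-2.8000
Confirm numerically:
  x=-1.375: |R|=0.14925 <1
  x=-1.328: |R|=0.11623 <1
  x=-1.227: |R|=0.04400 <1
  x=-1.123: |R|=0.03225 <1
  x=-3.145: |R|=1.17003 >1
  x=-2.989: |R|=1.09460 >1
So |R|<1 on (-2.8000, 0).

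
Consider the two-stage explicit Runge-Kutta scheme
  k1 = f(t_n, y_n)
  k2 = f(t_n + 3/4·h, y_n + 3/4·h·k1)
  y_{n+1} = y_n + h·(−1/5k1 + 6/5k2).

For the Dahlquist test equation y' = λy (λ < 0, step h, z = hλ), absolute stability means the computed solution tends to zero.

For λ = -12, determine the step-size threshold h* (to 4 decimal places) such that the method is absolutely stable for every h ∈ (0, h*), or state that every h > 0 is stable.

Set f=λy, z=hλ:
  k1=λy_n ⇒ h·k1=z·y_n;  k2=λ(1+3/4z)y_n ⇒ h·k2=z(1+3/4z)y_n
  y_{n+1}/y_n = 1 − 1/5z + 6/5z(1+3/4z) = 1 + z + 9/10z²
  so R(z) = 1 + z + 9/10z².

Boundary: |R(x)|=1, x<0.
x=-0.98: |R|=0.8844
R=1: x+9/10x²=0 ⇒ x=−10/9=-1.1111; min R=1−1/(4·9/10)=0.7222>−1
Confirm numerically:
  x=-0.967: |R|=0.87458 <1
  x=-0.943: |R|=0.85732 <1
  x=-0.928: |R|=0.84707 <1
  x=-0.863: |R|=0.80729 <1
  x=-1.606: |R|=1.71531 >1
  x=-1.182: |R|=1.07541 >1
  x=-1.168: |R|=1.05980 >1
Interval (-1.1111, 0).

(-1.1111,0); λ=-12 ⇒ h* = (10/9)/12 = 0.0926.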